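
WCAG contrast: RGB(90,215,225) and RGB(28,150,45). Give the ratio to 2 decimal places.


Linearize each sRGB channel c=v/255: c/12.92 if c ≤ 0.04045 else ((c+0.055)/1.055)^2.4
L = 0.2126×R_lin + 0.7152×G_lin + 0.0722×B_lin
Color 1 (90,215,225):
  R=90: 90/255≈0.3529 > 0.04045 → ((0.3529+0.055)/1.055)^2.4 ≈ 0.10224
  G=215: 215/255≈0.8431 > 0.04045 → ((0.8431+0.055)/1.055)^2.4 ≈ 0.67954
  B=225: 225/255≈0.8824 > 0.04045 → ((0.8824+0.055)/1.055)^2.4 ≈ 0.75294
  L1 = 0.2126×0.10224 + 0.7152×0.67954 + 0.0722×0.75294 ≈ 0.56211
Color 2 (28,150,45):
  R=28: 28/255≈0.1098 > 0.04045 → ((0.1098+0.055)/1.055)^2.4 ≈ 0.01161
  G=150: 150/255≈0.5882 > 0.04045 → ((0.5882+0.055)/1.055)^2.4 ≈ 0.30499
  B=45: 45/255≈0.1765 > 0.04045 → ((0.1765+0.055)/1.055)^2.4 ≈ 0.02624
  L2 = 0.2126×0.01161 + 0.7152×0.30499 + 0.0722×0.02624 ≈ 0.22249
Lighter = 0.56211, Darker = 0.22249
Ratio = (L_lighter + 0.05) / (L_darker + 0.05)
Ratio = (0.56211 + 0.05) / (0.22249 + 0.05) = 0.61211 / 0.27249 ≈ 2.2463
Ratio ≈ 2.25:1


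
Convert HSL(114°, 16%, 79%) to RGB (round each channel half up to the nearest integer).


H=114°, S=0.16, L=0.79
C = (1-|2L-1|)×S = (1-|0.58|)×0.16 = 0.0672
H' = H/60 = 114/60 ≈ 1.9000; X = C×(1-|H' mod 2 - 1|) = 0.00672
m = L - C/2 = 0.79 - 0.0336 = 0.7564
Sector ⌊H'⌋ = 1 → (R',G',B') = (0.00672, 0.0672, 0.0)
RGB = ((R'+m)×255, (G'+m)×255, (B'+m)×255) = (194.5956, 210.018, 192.882)
Round half up → RGB(195, 210, 193)


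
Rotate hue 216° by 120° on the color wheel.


New hue = (H + rotation) mod 360
New hue = (216 + 120) mod 360
= 336 mod 360
= 336°


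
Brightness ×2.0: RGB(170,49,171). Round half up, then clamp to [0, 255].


Multiply each channel by 2.0, round half up, clamp to [0, 255]
R: 170×2.0 = 340 → clamp → 255
G: 49×2.0 = 98
B: 171×2.0 = 342 → clamp → 255
= RGB(255, 98, 255)


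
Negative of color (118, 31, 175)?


Invert: (255-R, 255-G, 255-B)
R: 255-118 = 137
G: 255-31 = 224
B: 255-175 = 80
= RGB(137, 224, 80)


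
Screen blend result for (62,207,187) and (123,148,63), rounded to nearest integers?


Screen: C = 255 - (255-A)×(255-B)/255, rounded to nearest integer
R: 255 - (255-62)×(255-123)/255 = 255 - 25476/255 ≈ 255 - 99.906 = 155.094 → 155
G: 255 - (255-207)×(255-148)/255 = 255 - 5136/255 ≈ 255 - 20.141 = 234.859 → 235
B: 255 - (255-187)×(255-63)/255 = 255 - 13056/255 ≈ 255 - 51.200 = 203.800 → 204
= RGB(155, 235, 204)


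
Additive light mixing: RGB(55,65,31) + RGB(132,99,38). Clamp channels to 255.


Additive: each channel = min(255, C₁+C₂)
R: 55+132 = 187 → 187
G: 65+99 = 164 → 164
B: 31+38 = 69 → 69
= RGB(187, 164, 69)


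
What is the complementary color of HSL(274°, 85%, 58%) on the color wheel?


Complement = opposite side of color wheel = hue + 180°
H' = (274 + 180) mod 360 = 94°
S and L unchanged.
= HSL(94°, 85%, 58%)


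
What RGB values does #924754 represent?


92 → 146 (R)
47 → 71 (G)
54 → 84 (B)
= RGB(146, 71, 84)


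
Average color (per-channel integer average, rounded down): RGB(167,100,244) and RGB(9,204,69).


Midpoint: each channel = ⌊(C₁+C₂)/2⌋
R: ⌊(167+9)/2⌋ = 88
G: ⌊(100+204)/2⌋ = 152
B: ⌊(244+69)/2⌋ = 156
= RGB(88, 152, 156)


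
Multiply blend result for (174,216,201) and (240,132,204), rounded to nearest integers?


Multiply: C = A×B/255, rounded to nearest integer
R: 174×240/255 = 41760/255 ≈ 163.765 → 164
G: 216×132/255 = 28512/255 ≈ 111.812 → 112
B: 201×204/255 = 41004/255 ≈ 160.800 → 161
= RGB(164, 112, 161)


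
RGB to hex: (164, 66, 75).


R = 164 → A4 (hex)
G = 66 → 42 (hex)
B = 75 → 4B (hex)
Hex = #A4424B


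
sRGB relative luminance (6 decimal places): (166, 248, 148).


Linearize each channel (sRGB transfer function): c = v/255; c_lin = c/12.92 if c ≤ 0.04045, else ((c+0.055)/1.055)^2.4
  R: 166/255 ≈ 0.650980 > 0.04045 → ((0.650980+0.055)/1.055)^2.4 ≈ 0.381326
  G: 248/255 ≈ 0.972549 > 0.04045 → ((0.972549+0.055)/1.055)^2.4 ≈ 0.938686
  B: 148/255 ≈ 0.580392 > 0.04045 → ((0.580392+0.055)/1.055)^2.4 ≈ 0.296138
R_lin = 0.381326, G_lin = 0.938686, B_lin = 0.296138
L = 0.2126×R + 0.7152×G + 0.0722×B
L = 0.2126×0.381326 + 0.7152×0.938686 + 0.0722×0.296138
L ≈ 0.773799


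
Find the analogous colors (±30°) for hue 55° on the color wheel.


Base hue: 55°
Left analog: (55 - 30) mod 360 = 25°
Right analog: (55 + 30) mod 360 = 85°
Analogous hues = 25° and 85°


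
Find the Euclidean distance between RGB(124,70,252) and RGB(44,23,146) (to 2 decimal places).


d = √[(R₁-R₂)² + (G₁-G₂)² + (B₁-B₂)²]
d = √[(124-44)² + (70-23)² + (252-146)²]
d = √[6400 + 2209 + 11236]
d = √19845
d ≈ 140.87


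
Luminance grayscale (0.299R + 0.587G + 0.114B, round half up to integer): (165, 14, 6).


Gray = 0.299×R + 0.587×G + 0.114×B
Gray = 0.299×165 + 0.587×14 + 0.114×6
Gray = 49.335 + 8.218 + 0.684
Gray = 58.237 → round half up → 58
Gray = 58


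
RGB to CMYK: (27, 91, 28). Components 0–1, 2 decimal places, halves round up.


R'=27/255≈0.1059, G'=91/255≈0.3569, B'=28/255≈0.1098
K = 1 - max(R',G',B') = 1 - 91/255 = 164/255 = 0.64313… → 0.64
(1-R'-K)/(1-K) simplifies to (max-R)/max with max = 91:
C = (91-27)/91 = 64/91 = 0.70329… → 0.70
M = (91-91)/91 = 0/91 = 0 → 0.00
Y = (91-28)/91 = 63/91 = 0.69230… → 0.69
= CMYK(0.70, 0.00, 0.69, 0.64)


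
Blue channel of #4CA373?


Color: #4CA373
R = 4C = 76
G = A3 = 163
B = 73 = 115
Blue = 115


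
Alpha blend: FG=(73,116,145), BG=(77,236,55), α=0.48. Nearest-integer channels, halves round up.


C = α×F + (1-α)×B, with 1-α = 0.52
R: 0.48×73 + 0.52×77 = 35.04 + 40.04 = 75.08 → 75
G: 0.48×116 + 0.52×236 = 55.68 + 122.72 = 178.40 → 178
B: 0.48×145 + 0.52×55 = 69.60 + 28.60 = 98.20 → 98
= RGB(75, 178, 98)


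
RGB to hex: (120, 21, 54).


R = 120 → 78 (hex)
G = 21 → 15 (hex)
B = 54 → 36 (hex)
Hex = #781536


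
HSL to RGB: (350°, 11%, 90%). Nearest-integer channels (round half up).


H=350°, S=0.11, L=0.90
C = (1-|2L-1|)×S = (1-|0.80|)×0.11 = 0.022
H' = H/60 = 350/60 ≈ 5.8333; X = C×(1-|H' mod 2 - 1|) ≈ 0.0037
m = L - C/2 = 0.90 - 0.011 = 0.889
Sector ⌊H'⌋ = 5 → (R',G',B') = (0.022, 0.0, ≈0.0037)
RGB = ((R'+m)×255, (G'+m)×255, (B'+m)×255) = (232.305, 226.695, 227.63)
Round half up → RGB(232, 227, 228)


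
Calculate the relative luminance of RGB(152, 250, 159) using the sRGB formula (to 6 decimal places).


Linearize each channel (sRGB transfer function): c = v/255; c_lin = c/12.92 if c ≤ 0.04045, else ((c+0.055)/1.055)^2.4
  R: 152/255 ≈ 0.596078 > 0.04045 → ((0.596078+0.055)/1.055)^2.4 ≈ 0.313989
  G: 250/255 ≈ 0.980392 > 0.04045 → ((0.980392+0.055)/1.055)^2.4 ≈ 0.955973
  B: 159/255 ≈ 0.623529 > 0.04045 → ((0.623529+0.055)/1.055)^2.4 ≈ 0.346704
R_lin = 0.313989, G_lin = 0.955973, B_lin = 0.346704
L = 0.2126×R + 0.7152×G + 0.0722×B
L = 0.2126×0.313989 + 0.7152×0.955973 + 0.0722×0.346704
L ≈ 0.775498


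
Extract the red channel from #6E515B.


Color: #6E515B
R = 6E = 110
G = 51 = 81
B = 5B = 91
Red = 110


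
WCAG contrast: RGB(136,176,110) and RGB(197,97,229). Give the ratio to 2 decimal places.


Linearize each sRGB channel c=v/255: c/12.92 if c ≤ 0.04045 else ((c+0.055)/1.055)^2.4
L = 0.2126×R_lin + 0.7152×G_lin + 0.0722×B_lin
Color 1 (136,176,110):
  R=136: 136/255≈0.5333 > 0.04045 → ((0.5333+0.055)/1.055)^2.4 ≈ 0.24620
  G=176: 176/255≈0.6902 > 0.04045 → ((0.6902+0.055)/1.055)^2.4 ≈ 0.43415
  B=110: 110/255≈0.4314 > 0.04045 → ((0.4314+0.055)/1.055)^2.4 ≈ 0.15593
  L1 = 0.2126×0.24620 + 0.7152×0.43415 + 0.0722×0.15593 ≈ 0.37411
Color 2 (197,97,229):
  R=197: 197/255≈0.7725 > 0.04045 → ((0.7725+0.055)/1.055)^2.4 ≈ 0.55834
  G=97: 97/255≈0.3804 > 0.04045 → ((0.3804+0.055)/1.055)^2.4 ≈ 0.11954
  B=229: 229/255≈0.8980 > 0.04045 → ((0.8980+0.055)/1.055)^2.4 ≈ 0.78354
  L2 = 0.2126×0.55834 + 0.7152×0.11954 + 0.0722×0.78354 ≈ 0.26077
Lighter = 0.37411, Darker = 0.26077
Ratio = (L_lighter + 0.05) / (L_darker + 0.05)
Ratio = (0.37411 + 0.05) / (0.26077 + 0.05) = 0.42411 / 0.31077 ≈ 1.3647
Ratio ≈ 1.36:1


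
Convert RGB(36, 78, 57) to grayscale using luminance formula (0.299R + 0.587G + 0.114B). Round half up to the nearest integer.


Gray = 0.299×R + 0.587×G + 0.114×B
Gray = 0.299×36 + 0.587×78 + 0.114×57
Gray = 10.764 + 45.786 + 6.498
Gray = 63.048 → round half up → 63
Gray = 63


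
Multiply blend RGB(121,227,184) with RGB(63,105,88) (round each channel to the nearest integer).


Multiply: C = A×B/255, rounded to nearest integer
R: 121×63/255 = 7623/255 ≈ 29.894 → 30
G: 227×105/255 = 23835/255 ≈ 93.471 → 93
B: 184×88/255 = 16192/255 ≈ 63.498 → 63
= RGB(30, 93, 63)


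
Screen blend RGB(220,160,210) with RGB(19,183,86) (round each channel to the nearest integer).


Screen: C = 255 - (255-A)×(255-B)/255, rounded to nearest integer
R: 255 - (255-220)×(255-19)/255 = 255 - 8260/255 ≈ 255 - 32.392 = 222.608 → 223
G: 255 - (255-160)×(255-183)/255 = 255 - 6840/255 ≈ 255 - 26.824 = 228.176 → 228
B: 255 - (255-210)×(255-86)/255 = 255 - 7605/255 ≈ 255 - 29.824 = 225.176 → 225
= RGB(223, 228, 225)


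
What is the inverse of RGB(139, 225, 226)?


Invert: (255-R, 255-G, 255-B)
R: 255-139 = 116
G: 255-225 = 30
B: 255-226 = 29
= RGB(116, 30, 29)


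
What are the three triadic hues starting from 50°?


Triadic: equally spaced at 120° intervals
H1 = 50°
H2 = (50 + 120) mod 360 = 170°
H3 = (50 + 240) mod 360 = 290°
Triadic = 50°, 170°, 290°


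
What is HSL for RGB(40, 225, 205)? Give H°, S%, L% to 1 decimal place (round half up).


Normalize: R'=40/255≈0.1569, G'=225/255≈0.8824, B'=205/255≈0.8039
Max=225/255, Min=40/255, Δ=Max-Min=185/255
L = (Max+Min)/2 = (225+40)/510 = 265/510 = 0.51960… → L = 52.0%
L > 0.5 → S = Δ/(2-Max-Min) = 185/(510-225-40) = 185/245 = 0.75510… → S = 75.5%
(the 1/255 factors cancel in S and H, so raw channel differences can be used)
Max is G' → H = 60 × ((B-R)/Δ + 2) = 60 × ((205-40)/185 + 2)
  165/185 + 2 = 0.8918… + 2 = 2.8918…
  H = 60 × 2.8918… = 173.513…° → H = 173.5°
= HSL(173.5°, 75.5%, 52.0%)


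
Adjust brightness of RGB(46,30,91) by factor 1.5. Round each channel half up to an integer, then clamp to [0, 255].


Multiply each channel by 1.5, round half up, clamp to [0, 255]
R: 46×1.5 = 69
G: 30×1.5 = 45
B: 91×1.5 = 136.5 → round → 137
= RGB(69, 45, 137)


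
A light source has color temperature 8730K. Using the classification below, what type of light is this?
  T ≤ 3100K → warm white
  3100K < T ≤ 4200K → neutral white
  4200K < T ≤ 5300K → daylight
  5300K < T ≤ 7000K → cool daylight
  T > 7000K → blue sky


Temperature: 8730K
8730K > 7000K → blue sky
Classification: blue sky


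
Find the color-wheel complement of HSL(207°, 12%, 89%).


Complement = opposite side of color wheel = hue + 180°
H' = (207 + 180) mod 360 = 27°
S and L unchanged.
= HSL(27°, 12%, 89%)


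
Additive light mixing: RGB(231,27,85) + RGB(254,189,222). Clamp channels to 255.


Additive: each channel = min(255, C₁+C₂)
R: 231+254 = 485 → 255
G: 27+189 = 216 → 216
B: 85+222 = 307 → 255
= RGB(255, 216, 255)


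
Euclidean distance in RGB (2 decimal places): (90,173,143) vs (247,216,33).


d = √[(R₁-R₂)² + (G₁-G₂)² + (B₁-B₂)²]
d = √[(90-247)² + (173-216)² + (143-33)²]
d = √[24649 + 1849 + 12100]
d = √38598
d ≈ 196.46


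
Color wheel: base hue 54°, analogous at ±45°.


Base hue: 54°
Left analog: (54 - 45) mod 360 = 9°
Right analog: (54 + 45) mod 360 = 99°
Analogous hues = 9° and 99°


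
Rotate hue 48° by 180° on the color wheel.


New hue = (H + rotation) mod 360
New hue = (48 + 180) mod 360
= 228 mod 360
= 228°


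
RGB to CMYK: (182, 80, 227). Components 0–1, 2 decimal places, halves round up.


R'=182/255≈0.7137, G'=80/255≈0.3137, B'=227/255≈0.8902
K = 1 - max(R',G',B') = 1 - 227/255 = 28/255 = 0.10980… → 0.11
(1-R'-K)/(1-K) simplifies to (max-R)/max with max = 227:
C = (227-182)/227 = 45/227 = 0.19823… → 0.20
M = (227-80)/227 = 147/227 = 0.64757… → 0.65
Y = (227-227)/227 = 0/227 = 0 → 0.00
= CMYK(0.20, 0.65, 0.00, 0.11)


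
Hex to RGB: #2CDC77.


2C → 44 (R)
DC → 220 (G)
77 → 119 (B)
= RGB(44, 220, 119)


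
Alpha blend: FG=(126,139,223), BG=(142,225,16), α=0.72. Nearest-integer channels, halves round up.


C = α×F + (1-α)×B, with 1-α = 0.28
R: 0.72×126 + 0.28×142 = 90.72 + 39.76 = 130.48 → 130
G: 0.72×139 + 0.28×225 = 100.08 + 63.00 = 163.08 → 163
B: 0.72×223 + 0.28×16 = 160.56 + 4.48 = 165.04 → 165
= RGB(130, 163, 165)


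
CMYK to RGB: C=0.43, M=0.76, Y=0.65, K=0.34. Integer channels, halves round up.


R = 255 × (1-C) × (1-K) = 255 × 0.57 × 0.66 = 95.931 → 96
G = 255 × (1-M) × (1-K) = 255 × 0.24 × 0.66 = 40.392 → 40
B = 255 × (1-Y) × (1-K) = 255 × 0.35 × 0.66 = 58.905 → 59
= RGB(96, 40, 59)


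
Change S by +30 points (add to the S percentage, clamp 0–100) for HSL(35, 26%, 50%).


Original S = 26%
Adjustment = +30 percentage points
New S = 26 + (30) = 56
Clamp to [0, 100] → 56
= HSL(35°, 56%, 50%)


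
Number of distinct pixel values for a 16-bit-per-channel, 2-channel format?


Total bits = 16 bits/channel × 2 channels = 32 bits
Distinct pixel values = 2^32
= 4,294,967,296 pixel values


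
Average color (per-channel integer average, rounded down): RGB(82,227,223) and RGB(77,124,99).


Midpoint: each channel = ⌊(C₁+C₂)/2⌋
R: ⌊(82+77)/2⌋ = 79
G: ⌊(227+124)/2⌋ = 175
B: ⌊(223+99)/2⌋ = 161
= RGB(79, 175, 161)


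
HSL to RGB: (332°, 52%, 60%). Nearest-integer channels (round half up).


H=332°, S=0.52, L=0.60
C = (1-|2L-1|)×S = (1-|0.20|)×0.52 = 0.416
H' = H/60 = 332/60 ≈ 5.5333; X = C×(1-|H' mod 2 - 1|) ≈ 0.1941
m = L - C/2 = 0.60 - 0.208 = 0.392
Sector ⌊H'⌋ = 5 → (R',G',B') = (0.416, 0.0, ≈0.1941)
RGB = ((R'+m)×255, (G'+m)×255, (B'+m)×255) = (206.04, 99.96, 149.464)
Round half up → RGB(206, 100, 149)


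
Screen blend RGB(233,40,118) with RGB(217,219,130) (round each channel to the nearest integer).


Screen: C = 255 - (255-A)×(255-B)/255, rounded to nearest integer
R: 255 - (255-233)×(255-217)/255 = 255 - 836/255 ≈ 255 - 3.278 = 251.722 → 252
G: 255 - (255-40)×(255-219)/255 = 255 - 7740/255 ≈ 255 - 30.353 = 224.647 → 225
B: 255 - (255-118)×(255-130)/255 = 255 - 17125/255 ≈ 255 - 67.157 = 187.843 → 188
= RGB(252, 225, 188)


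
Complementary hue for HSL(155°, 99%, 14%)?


Complement = opposite side of color wheel = hue + 180°
H' = (155 + 180) mod 360 = 335°
S and L unchanged.
= HSL(335°, 99%, 14%)


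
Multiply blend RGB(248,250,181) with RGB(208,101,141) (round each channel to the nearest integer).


Multiply: C = A×B/255, rounded to nearest integer
R: 248×208/255 = 51584/255 ≈ 202.290 → 202
G: 250×101/255 = 25250/255 ≈ 99.020 → 99
B: 181×141/255 = 25521/255 ≈ 100.082 → 100
= RGB(202, 99, 100)


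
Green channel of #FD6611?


Color: #FD6611
R = FD = 253
G = 66 = 102
B = 11 = 17
Green = 102


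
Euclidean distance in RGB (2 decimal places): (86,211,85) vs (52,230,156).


d = √[(R₁-R₂)² + (G₁-G₂)² + (B₁-B₂)²]
d = √[(86-52)² + (211-230)² + (85-156)²]
d = √[1156 + 361 + 5041]
d = √6558
d ≈ 80.98


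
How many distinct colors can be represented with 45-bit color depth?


Colors = 2^bits = 2^45
= 35,184,372,088,832 colors


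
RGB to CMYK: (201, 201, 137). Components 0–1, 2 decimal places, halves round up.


R'=201/255≈0.7882, G'=201/255≈0.7882, B'=137/255≈0.5373
K = 1 - max(R',G',B') = 1 - 201/255 = 54/255 = 0.21176… → 0.21
(1-R'-K)/(1-K) simplifies to (max-R)/max with max = 201:
C = (201-201)/201 = 0/201 = 0 → 0.00
M = (201-201)/201 = 0/201 = 0 → 0.00
Y = (201-137)/201 = 64/201 = 0.31840… → 0.32
= CMYK(0.00, 0.00, 0.32, 0.21)


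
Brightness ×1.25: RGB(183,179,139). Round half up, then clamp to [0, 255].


Multiply each channel by 1.25, round half up, clamp to [0, 255]
R: 183×1.25 = 228.75 → round → 229
G: 179×1.25 = 223.75 → round → 224
B: 139×1.25 = 173.75 → round → 174
= RGB(229, 224, 174)


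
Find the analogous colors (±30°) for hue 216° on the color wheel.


Base hue: 216°
Left analog: (216 - 30) mod 360 = 186°
Right analog: (216 + 30) mod 360 = 246°
Analogous hues = 186° and 246°


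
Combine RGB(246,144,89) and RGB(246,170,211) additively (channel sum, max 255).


Additive: each channel = min(255, C₁+C₂)
R: 246+246 = 492 → 255
G: 144+170 = 314 → 255
B: 89+211 = 300 → 255
= RGB(255, 255, 255)


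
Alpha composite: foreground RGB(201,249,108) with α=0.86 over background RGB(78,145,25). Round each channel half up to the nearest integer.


C = α×F + (1-α)×B, with 1-α = 0.14
R: 0.86×201 + 0.14×78 = 172.86 + 10.92 = 183.78 → 184
G: 0.86×249 + 0.14×145 = 214.14 + 20.30 = 234.44 → 234
B: 0.86×108 + 0.14×25 = 92.88 + 3.50 = 96.38 → 96
= RGB(184, 234, 96)


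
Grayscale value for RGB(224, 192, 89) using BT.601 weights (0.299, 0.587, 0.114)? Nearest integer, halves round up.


Gray = 0.299×R + 0.587×G + 0.114×B
Gray = 0.299×224 + 0.587×192 + 0.114×89
Gray = 66.976 + 112.704 + 10.146
Gray = 189.826 → round half up → 190
Gray = 190


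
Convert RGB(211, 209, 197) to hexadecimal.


R = 211 → D3 (hex)
G = 209 → D1 (hex)
B = 197 → C5 (hex)
Hex = #D3D1C5


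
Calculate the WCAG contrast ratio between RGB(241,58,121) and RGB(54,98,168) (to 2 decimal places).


Linearize each sRGB channel c=v/255: c/12.92 if c ≤ 0.04045 else ((c+0.055)/1.055)^2.4
L = 0.2126×R_lin + 0.7152×G_lin + 0.0722×B_lin
Color 1 (241,58,121):
  R=241: 241/255≈0.9451 > 0.04045 → ((0.9451+0.055)/1.055)^2.4 ≈ 0.87962
  G=58: 58/255≈0.2275 > 0.04045 → ((0.2275+0.055)/1.055)^2.4 ≈ 0.04231
  B=121: 121/255≈0.4745 > 0.04045 → ((0.4745+0.055)/1.055)^2.4 ≈ 0.19120
  L1 = 0.2126×0.87962 + 0.7152×0.04231 + 0.0722×0.19120 ≈ 0.23107
Color 2 (54,98,168):
  R=54: 54/255≈0.2118 > 0.04045 → ((0.2118+0.055)/1.055)^2.4 ≈ 0.03689
  G=98: 98/255≈0.3843 > 0.04045 → ((0.3843+0.055)/1.055)^2.4 ≈ 0.12214
  B=168: 168/255≈0.6588 > 0.04045 → ((0.6588+0.055)/1.055)^2.4 ≈ 0.39157
  L2 = 0.2126×0.03689 + 0.7152×0.12214 + 0.0722×0.39157 ≈ 0.12347
Lighter = 0.23107, Darker = 0.12347
Ratio = (L_lighter + 0.05) / (L_darker + 0.05)
Ratio = (0.23107 + 0.05) / (0.12347 + 0.05) = 0.28107 / 0.17347 ≈ 1.6203
Ratio ≈ 1.62:1


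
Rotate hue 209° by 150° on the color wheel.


New hue = (H + rotation) mod 360
New hue = (209 + 150) mod 360
= 359 mod 360
= 359°


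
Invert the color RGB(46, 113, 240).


Invert: (255-R, 255-G, 255-B)
R: 255-46 = 209
G: 255-113 = 142
B: 255-240 = 15
= RGB(209, 142, 15)


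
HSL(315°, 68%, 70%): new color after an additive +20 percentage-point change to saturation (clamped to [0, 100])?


Original S = 68%
Adjustment = +20 percentage points
New S = 68 + (20) = 88
Clamp to [0, 100] → 88
= HSL(315°, 88%, 70%)


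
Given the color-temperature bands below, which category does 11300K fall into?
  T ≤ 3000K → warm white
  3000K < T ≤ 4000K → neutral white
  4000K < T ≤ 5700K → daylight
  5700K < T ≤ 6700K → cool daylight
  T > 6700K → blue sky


Temperature: 11300K
11300K > 6700K → blue sky
Classification: blue sky


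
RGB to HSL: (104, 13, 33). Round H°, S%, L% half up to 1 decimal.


Normalize: R'=104/255≈0.4078, G'=13/255≈0.0510, B'=33/255≈0.1294
Max=104/255, Min=13/255, Δ=Max-Min=91/255
L = (Max+Min)/2 = (104+13)/510 = 117/510 = 0.22941… → L = 22.9%
L ≤ 0.5 → S = Δ/(Max+Min) = 91/(104+13) = 91/117 = 0.77777… → S = 77.8%
(the 1/255 factors cancel in S and H, so raw channel differences can be used)
Max is R' → H = 60 × (((G-B)/Δ) mod 6) = 60 × (((13-33)/91) mod 6)
  (-20)/91 = -0.2197…; negative, so add 6 → 5.7802…
  H = 60 × 5.7802… = 346.813…° → H = 346.8°
= HSL(346.8°, 77.8%, 22.9%)


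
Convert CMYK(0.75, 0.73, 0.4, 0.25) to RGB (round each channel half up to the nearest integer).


R = 255 × (1-C) × (1-K) = 255 × 0.25 × 0.75 = 47.8125 → 48
G = 255 × (1-M) × (1-K) = 255 × 0.27 × 0.75 = 51.6375 → 52
B = 255 × (1-Y) × (1-K) = 255 × 0.60 × 0.75 = 114.75 → 115
= RGB(48, 52, 115)


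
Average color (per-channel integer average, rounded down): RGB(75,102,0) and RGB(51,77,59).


Midpoint: each channel = ⌊(C₁+C₂)/2⌋
R: ⌊(75+51)/2⌋ = 63
G: ⌊(102+77)/2⌋ = 89
B: ⌊(0+59)/2⌋ = 29
= RGB(63, 89, 29)


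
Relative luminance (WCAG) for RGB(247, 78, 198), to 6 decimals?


Linearize each channel (sRGB transfer function): c = v/255; c_lin = c/12.92 if c ≤ 0.04045, else ((c+0.055)/1.055)^2.4
  R: 247/255 ≈ 0.968627 > 0.04045 → ((0.968627+0.055)/1.055)^2.4 ≈ 0.930111
  G: 78/255 ≈ 0.305882 > 0.04045 → ((0.305882+0.055)/1.055)^2.4 ≈ 0.076185
  B: 198/255 ≈ 0.776471 > 0.04045 → ((0.776471+0.055)/1.055)^2.4 ≈ 0.564712
R_lin = 0.930111, G_lin = 0.076185, B_lin = 0.564712
L = 0.2126×R + 0.7152×G + 0.0722×B
L = 0.2126×0.930111 + 0.7152×0.076185 + 0.0722×0.564712
L ≈ 0.293002


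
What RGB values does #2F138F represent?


2F → 47 (R)
13 → 19 (G)
8F → 143 (B)
= RGB(47, 19, 143)


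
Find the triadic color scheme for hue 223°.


Triadic: equally spaced at 120° intervals
H1 = 223°
H2 = (223 + 120) mod 360 = 343°
H3 = (223 + 240) mod 360 = 103°
Triadic = 223°, 343°, 103°


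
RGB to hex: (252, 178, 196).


R = 252 → FC (hex)
G = 178 → B2 (hex)
B = 196 → C4 (hex)
Hex = #FCB2C4


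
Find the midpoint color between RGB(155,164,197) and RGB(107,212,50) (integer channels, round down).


Midpoint: each channel = ⌊(C₁+C₂)/2⌋
R: ⌊(155+107)/2⌋ = 131
G: ⌊(164+212)/2⌋ = 188
B: ⌊(197+50)/2⌋ = 123
= RGB(131, 188, 123)


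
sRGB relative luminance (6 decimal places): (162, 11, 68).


Linearize each channel (sRGB transfer function): c = v/255; c_lin = c/12.92 if c ≤ 0.04045, else ((c+0.055)/1.055)^2.4
  R: 162/255 ≈ 0.635294 > 0.04045 → ((0.635294+0.055)/1.055)^2.4 ≈ 0.361307
  G: 11/255 ≈ 0.043137 > 0.04045 → ((0.043137+0.055)/1.055)^2.4 ≈ 0.003347
  B: 68/255 ≈ 0.266667 > 0.04045 → ((0.266667+0.055)/1.055)^2.4 ≈ 0.057805
R_lin = 0.361307, G_lin = 0.003347, B_lin = 0.057805
L = 0.2126×R + 0.7152×G + 0.0722×B
L = 0.2126×0.361307 + 0.7152×0.003347 + 0.0722×0.057805
L ≈ 0.083381


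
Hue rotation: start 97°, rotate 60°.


New hue = (H + rotation) mod 360
New hue = (97 + 60) mod 360
= 157 mod 360
= 157°


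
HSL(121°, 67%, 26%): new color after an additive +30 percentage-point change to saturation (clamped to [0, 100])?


Original S = 67%
Adjustment = +30 percentage points
New S = 67 + (30) = 97
Clamp to [0, 100] → 97
= HSL(121°, 97%, 26%)


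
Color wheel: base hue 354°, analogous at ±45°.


Base hue: 354°
Left analog: (354 - 45) mod 360 = 309°
Right analog: (354 + 45) mod 360 = 39°
Analogous hues = 309° and 39°


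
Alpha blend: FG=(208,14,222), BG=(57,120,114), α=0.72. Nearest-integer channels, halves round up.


C = α×F + (1-α)×B, with 1-α = 0.28
R: 0.72×208 + 0.28×57 = 149.76 + 15.96 = 165.72 → 166
G: 0.72×14 + 0.28×120 = 10.08 + 33.60 = 43.68 → 44
B: 0.72×222 + 0.28×114 = 159.84 + 31.92 = 191.76 → 192
= RGB(166, 44, 192)


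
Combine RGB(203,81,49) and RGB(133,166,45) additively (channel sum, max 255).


Additive: each channel = min(255, C₁+C₂)
R: 203+133 = 336 → 255
G: 81+166 = 247 → 247
B: 49+45 = 94 → 94
= RGB(255, 247, 94)


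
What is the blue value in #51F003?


Color: #51F003
R = 51 = 81
G = F0 = 240
B = 03 = 3
Blue = 3


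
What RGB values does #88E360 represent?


88 → 136 (R)
E3 → 227 (G)
60 → 96 (B)
= RGB(136, 227, 96)


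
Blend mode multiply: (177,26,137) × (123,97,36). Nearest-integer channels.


Multiply: C = A×B/255, rounded to nearest integer
R: 177×123/255 = 21771/255 ≈ 85.376 → 85
G: 26×97/255 = 2522/255 ≈ 9.890 → 10
B: 137×36/255 = 4932/255 ≈ 19.341 → 19
= RGB(85, 10, 19)


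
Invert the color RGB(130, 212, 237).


Invert: (255-R, 255-G, 255-B)
R: 255-130 = 125
G: 255-212 = 43
B: 255-237 = 18
= RGB(125, 43, 18)


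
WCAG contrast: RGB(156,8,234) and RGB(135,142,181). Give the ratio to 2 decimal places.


Linearize each sRGB channel c=v/255: c/12.92 if c ≤ 0.04045 else ((c+0.055)/1.055)^2.4
L = 0.2126×R_lin + 0.7152×G_lin + 0.0722×B_lin
Color 1 (156,8,234):
  R=156: 156/255≈0.6118 > 0.04045 → ((0.6118+0.055)/1.055)^2.4 ≈ 0.33245
  G=8: 8/255≈0.0314 ≤ 0.04045 → 0.0314/12.92 ≈ 0.00243
  B=234: 234/255≈0.9176 > 0.04045 → ((0.9176+0.055)/1.055)^2.4 ≈ 0.82279
  L1 = 0.2126×0.33245 + 0.7152×0.00243 + 0.0722×0.82279 ≈ 0.13182
Color 2 (135,142,181):
  R=135: 135/255≈0.5294 > 0.04045 → ((0.5294+0.055)/1.055)^2.4 ≈ 0.24228
  G=142: 142/255≈0.5569 > 0.04045 → ((0.5569+0.055)/1.055)^2.4 ≈ 0.27050
  B=181: 181/255≈0.7098 > 0.04045 → ((0.7098+0.055)/1.055)^2.4 ≈ 0.46208
  L2 = 0.2126×0.24228 + 0.7152×0.27050 + 0.0722×0.46208 ≈ 0.27833
Lighter = 0.27833, Darker = 0.13182
Ratio = (L_lighter + 0.05) / (L_darker + 0.05)
Ratio = (0.27833 + 0.05) / (0.13182 + 0.05) = 0.32833 / 0.18182 ≈ 1.8058
Ratio ≈ 1.81:1


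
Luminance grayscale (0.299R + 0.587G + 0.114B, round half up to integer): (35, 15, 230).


Gray = 0.299×R + 0.587×G + 0.114×B
Gray = 0.299×35 + 0.587×15 + 0.114×230
Gray = 10.465 + 8.805 + 26.220
Gray = 45.490 → round half up → 45
Gray = 45


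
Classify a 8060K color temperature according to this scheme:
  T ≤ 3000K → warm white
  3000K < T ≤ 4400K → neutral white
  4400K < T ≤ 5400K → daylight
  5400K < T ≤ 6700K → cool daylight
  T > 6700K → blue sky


Temperature: 8060K
8060K > 6700K → blue sky
Classification: blue sky


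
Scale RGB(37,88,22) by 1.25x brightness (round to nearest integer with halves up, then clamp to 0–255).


Multiply each channel by 1.25, round half up, clamp to [0, 255]
R: 37×1.25 = 46.25 → round → 46
G: 88×1.25 = 110
B: 22×1.25 = 27.5 → round → 28
= RGB(46, 110, 28)


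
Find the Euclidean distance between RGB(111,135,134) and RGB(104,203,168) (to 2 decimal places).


d = √[(R₁-R₂)² + (G₁-G₂)² + (B₁-B₂)²]
d = √[(111-104)² + (135-203)² + (134-168)²]
d = √[49 + 4624 + 1156]
d = √5829
d ≈ 76.35


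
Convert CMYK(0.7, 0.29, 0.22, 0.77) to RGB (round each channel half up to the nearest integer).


R = 255 × (1-C) × (1-K) = 255 × 0.30 × 0.23 = 17.595 → 18
G = 255 × (1-M) × (1-K) = 255 × 0.71 × 0.23 = 41.6415 → 42
B = 255 × (1-Y) × (1-K) = 255 × 0.78 × 0.23 = 45.747 → 46
= RGB(18, 42, 46)


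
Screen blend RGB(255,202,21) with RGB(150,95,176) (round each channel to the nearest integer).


Screen: C = 255 - (255-A)×(255-B)/255, rounded to nearest integer
R: 255 - (255-255)×(255-150)/255 = 255 - 0/255 ≈ 255 - 0.000 = 255.000 → 255
G: 255 - (255-202)×(255-95)/255 = 255 - 8480/255 ≈ 255 - 33.255 = 221.745 → 222
B: 255 - (255-21)×(255-176)/255 = 255 - 18486/255 ≈ 255 - 72.494 = 182.506 → 183
= RGB(255, 222, 183)


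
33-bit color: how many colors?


Colors = 2^bits = 2^33
= 8,589,934,592 colors


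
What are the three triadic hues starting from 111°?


Triadic: equally spaced at 120° intervals
H1 = 111°
H2 = (111 + 120) mod 360 = 231°
H3 = (111 + 240) mod 360 = 351°
Triadic = 111°, 231°, 351°


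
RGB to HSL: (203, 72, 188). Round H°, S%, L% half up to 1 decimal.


Normalize: R'=203/255≈0.7961, G'=72/255≈0.2824, B'=188/255≈0.7373
Max=203/255, Min=72/255, Δ=Max-Min=131/255
L = (Max+Min)/2 = (203+72)/510 = 275/510 = 0.53921… → L = 53.9%
L > 0.5 → S = Δ/(2-Max-Min) = 131/(510-203-72) = 131/235 = 0.55744… → S = 55.7%
(the 1/255 factors cancel in S and H, so raw channel differences can be used)
Max is R' → H = 60 × (((G-B)/Δ) mod 6) = 60 × (((72-188)/131) mod 6)
  (-116)/131 = -0.8854…; negative, so add 6 → 5.1145…
  H = 60 × 5.1145… = 306.870…° → H = 306.9°
= HSL(306.9°, 55.7%, 53.9%)


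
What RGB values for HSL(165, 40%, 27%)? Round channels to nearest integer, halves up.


H=165°, S=0.40, L=0.27
C = (1-|2L-1|)×S = (1-|-0.46|)×0.40 = 0.216
H' = H/60 = 165/60 ≈ 2.7500; X = C×(1-|H' mod 2 - 1|) = 0.162
m = L - C/2 = 0.27 - 0.108 = 0.162
Sector ⌊H'⌋ = 2 → (R',G',B') = (0.0, 0.216, 0.162)
RGB = ((R'+m)×255, (G'+m)×255, (B'+m)×255) = (41.31, 96.39, 82.62)
Round half up → RGB(41, 96, 83)


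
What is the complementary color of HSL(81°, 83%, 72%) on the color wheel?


Complement = opposite side of color wheel = hue + 180°
H' = (81 + 180) mod 360 = 261°
S and L unchanged.
= HSL(261°, 83%, 72%)


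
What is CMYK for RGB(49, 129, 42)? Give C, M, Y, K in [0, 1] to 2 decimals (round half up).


R'=49/255≈0.1922, G'=129/255≈0.5059, B'=42/255≈0.1647
K = 1 - max(R',G',B') = 1 - 129/255 = 126/255 = 0.49411… → 0.49
(1-R'-K)/(1-K) simplifies to (max-R)/max with max = 129:
C = (129-49)/129 = 80/129 = 0.62015… → 0.62
M = (129-129)/129 = 0/129 = 0 → 0.00
Y = (129-42)/129 = 87/129 = 0.67441… → 0.67
= CMYK(0.62, 0.00, 0.67, 0.49)


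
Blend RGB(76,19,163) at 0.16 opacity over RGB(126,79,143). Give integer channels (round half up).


C = α×F + (1-α)×B, with 1-α = 0.84
R: 0.16×76 + 0.84×126 = 12.16 + 105.84 = 118.00 → 118
G: 0.16×19 + 0.84×79 = 3.04 + 66.36 = 69.40 → 69
B: 0.16×163 + 0.84×143 = 26.08 + 120.12 = 146.20 → 146
= RGB(118, 69, 146)


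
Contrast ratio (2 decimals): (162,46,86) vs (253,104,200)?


Linearize each sRGB channel c=v/255: c/12.92 if c ≤ 0.04045 else ((c+0.055)/1.055)^2.4
L = 0.2126×R_lin + 0.7152×G_lin + 0.0722×B_lin
Color 1 (162,46,86):
  R=162: 162/255≈0.6353 > 0.04045 → ((0.6353+0.055)/1.055)^2.4 ≈ 0.36131
  G=46: 46/255≈0.1804 > 0.04045 → ((0.1804+0.055)/1.055)^2.4 ≈ 0.02732
  B=86: 86/255≈0.3373 > 0.04045 → ((0.3373+0.055)/1.055)^2.4 ≈ 0.09306
  L1 = 0.2126×0.36131 + 0.7152×0.02732 + 0.0722×0.09306 ≈ 0.10307
Color 2 (253,104,200):
  R=253: 253/255≈0.9922 > 0.04045 → ((0.9922+0.055)/1.055)^2.4 ≈ 0.98225
  G=104: 104/255≈0.4078 > 0.04045 → ((0.4078+0.055)/1.055)^2.4 ≈ 0.13843
  B=200: 200/255≈0.7843 > 0.04045 → ((0.7843+0.055)/1.055)^2.4 ≈ 0.57758
  L2 = 0.2126×0.98225 + 0.7152×0.13843 + 0.0722×0.57758 ≈ 0.34953
Lighter = 0.34953, Darker = 0.10307
Ratio = (L_lighter + 0.05) / (L_darker + 0.05)
Ratio = (0.34953 + 0.05) / (0.10307 + 0.05) = 0.39953 / 0.15307 ≈ 2.6101
Ratio ≈ 2.61:1


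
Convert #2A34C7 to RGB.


2A → 42 (R)
34 → 52 (G)
C7 → 199 (B)
= RGB(42, 52, 199)


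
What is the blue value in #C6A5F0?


Color: #C6A5F0
R = C6 = 198
G = A5 = 165
B = F0 = 240
Blue = 240


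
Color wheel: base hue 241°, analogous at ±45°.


Base hue: 241°
Left analog: (241 - 45) mod 360 = 196°
Right analog: (241 + 45) mod 360 = 286°
Analogous hues = 196° and 286°


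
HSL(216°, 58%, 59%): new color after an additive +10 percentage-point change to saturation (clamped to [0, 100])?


Original S = 58%
Adjustment = +10 percentage points
New S = 58 + (10) = 68
Clamp to [0, 100] → 68
= HSL(216°, 68%, 59%)


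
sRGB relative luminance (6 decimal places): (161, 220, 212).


Linearize each channel (sRGB transfer function): c = v/255; c_lin = c/12.92 if c ≤ 0.04045, else ((c+0.055)/1.055)^2.4
  R: 161/255 ≈ 0.631373 > 0.04045 → ((0.631373+0.055)/1.055)^2.4 ≈ 0.356400
  G: 220/255 ≈ 0.862745 > 0.04045 → ((0.862745+0.055)/1.055)^2.4 ≈ 0.715694
  B: 212/255 ≈ 0.831373 > 0.04045 → ((0.831373+0.055)/1.055)^2.4 ≈ 0.658375
R_lin = 0.356400, G_lin = 0.715694, B_lin = 0.658375
L = 0.2126×R + 0.7152×G + 0.0722×B
L = 0.2126×0.356400 + 0.7152×0.715694 + 0.0722×0.658375
L ≈ 0.635169


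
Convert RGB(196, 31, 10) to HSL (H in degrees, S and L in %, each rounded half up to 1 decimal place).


Normalize: R'=196/255≈0.7686, G'=31/255≈0.1216, B'=10/255≈0.0392
Max=196/255, Min=10/255, Δ=Max-Min=186/255
L = (Max+Min)/2 = (196+10)/510 = 206/510 = 0.40392… → L = 40.4%
L ≤ 0.5 → S = Δ/(Max+Min) = 186/(196+10) = 186/206 = 0.90291… → S = 90.3%
(the 1/255 factors cancel in S and H, so raw channel differences can be used)
Max is R' → H = 60 × (((G-B)/Δ) mod 6) = 60 × (((31-10)/186) mod 6)
  21/186 = 0.1129…
  H = 60 × 0.1129… = 6.774…° → H = 6.8°
= HSL(6.8°, 90.3%, 40.4%)


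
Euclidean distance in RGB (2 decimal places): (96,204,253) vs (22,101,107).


d = √[(R₁-R₂)² + (G₁-G₂)² + (B₁-B₂)²]
d = √[(96-22)² + (204-101)² + (253-107)²]
d = √[5476 + 10609 + 21316]
d = √37401
d ≈ 193.39


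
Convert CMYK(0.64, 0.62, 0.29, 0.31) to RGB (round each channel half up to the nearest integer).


R = 255 × (1-C) × (1-K) = 255 × 0.36 × 0.69 = 63.342 → 63
G = 255 × (1-M) × (1-K) = 255 × 0.38 × 0.69 = 66.861 → 67
B = 255 × (1-Y) × (1-K) = 255 × 0.71 × 0.69 = 124.9245 → 125
= RGB(63, 67, 125)


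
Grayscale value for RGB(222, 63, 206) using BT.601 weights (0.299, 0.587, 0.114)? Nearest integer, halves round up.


Gray = 0.299×R + 0.587×G + 0.114×B
Gray = 0.299×222 + 0.587×63 + 0.114×206
Gray = 66.378 + 36.981 + 23.484
Gray = 126.843 → round half up → 127
Gray = 127


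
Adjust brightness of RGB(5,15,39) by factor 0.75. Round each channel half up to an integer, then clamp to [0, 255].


Multiply each channel by 0.75, round half up, clamp to [0, 255]
R: 5×0.75 = 3.75 → round → 4
G: 15×0.75 = 11.25 → round → 11
B: 39×0.75 = 29.25 → round → 29
= RGB(4, 11, 29)


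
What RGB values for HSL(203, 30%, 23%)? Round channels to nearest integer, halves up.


H=203°, S=0.30, L=0.23
C = (1-|2L-1|)×S = (1-|-0.54|)×0.30 = 0.138
H' = H/60 = 203/60 ≈ 3.3833; X = C×(1-|H' mod 2 - 1|) = 0.0851
m = L - C/2 = 0.23 - 0.069 = 0.161
Sector ⌊H'⌋ = 3 → (R',G',B') = (0.0, 0.0851, 0.138)
RGB = ((R'+m)×255, (G'+m)×255, (B'+m)×255) = (41.055, 62.7555, 76.245)
Round half up → RGB(41, 63, 76)


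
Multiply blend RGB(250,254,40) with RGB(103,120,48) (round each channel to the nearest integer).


Multiply: C = A×B/255, rounded to nearest integer
R: 250×103/255 = 25750/255 ≈ 100.980 → 101
G: 254×120/255 = 30480/255 ≈ 119.529 → 120
B: 40×48/255 = 1920/255 ≈ 7.529 → 8
= RGB(101, 120, 8)


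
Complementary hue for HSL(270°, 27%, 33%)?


Complement = opposite side of color wheel = hue + 180°
H' = (270 + 180) mod 360 = 90°
S and L unchanged.
= HSL(90°, 27%, 33%)


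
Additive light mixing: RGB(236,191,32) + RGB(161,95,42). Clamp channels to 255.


Additive: each channel = min(255, C₁+C₂)
R: 236+161 = 397 → 255
G: 191+95 = 286 → 255
B: 32+42 = 74 → 74
= RGB(255, 255, 74)


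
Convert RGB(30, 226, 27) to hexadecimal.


R = 30 → 1E (hex)
G = 226 → E2 (hex)
B = 27 → 1B (hex)
Hex = #1EE21B


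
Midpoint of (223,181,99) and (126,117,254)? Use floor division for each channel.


Midpoint: each channel = ⌊(C₁+C₂)/2⌋
R: ⌊(223+126)/2⌋ = 174
G: ⌊(181+117)/2⌋ = 149
B: ⌊(99+254)/2⌋ = 176
= RGB(174, 149, 176)


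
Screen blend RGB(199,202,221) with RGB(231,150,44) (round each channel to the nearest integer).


Screen: C = 255 - (255-A)×(255-B)/255, rounded to nearest integer
R: 255 - (255-199)×(255-231)/255 = 255 - 1344/255 ≈ 255 - 5.271 = 249.729 → 250
G: 255 - (255-202)×(255-150)/255 = 255 - 5565/255 ≈ 255 - 21.824 = 233.176 → 233
B: 255 - (255-221)×(255-44)/255 = 255 - 7174/255 ≈ 255 - 28.133 = 226.867 → 227
= RGB(250, 233, 227)


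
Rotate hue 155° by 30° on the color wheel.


New hue = (H + rotation) mod 360
New hue = (155 + 30) mod 360
= 185 mod 360
= 185°


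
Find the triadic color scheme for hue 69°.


Triadic: equally spaced at 120° intervals
H1 = 69°
H2 = (69 + 120) mod 360 = 189°
H3 = (69 + 240) mod 360 = 309°
Triadic = 69°, 189°, 309°


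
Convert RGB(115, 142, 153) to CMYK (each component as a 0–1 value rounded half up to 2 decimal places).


R'=115/255≈0.4510, G'=142/255≈0.5569, B'=153/255≈0.6000
K = 1 - max(R',G',B') = 1 - 153/255 = 102/255 = 0.4 → 0.40
(1-R'-K)/(1-K) simplifies to (max-R)/max with max = 153:
C = (153-115)/153 = 38/153 = 0.24836… → 0.25
M = (153-142)/153 = 11/153 = 0.07189… → 0.07
Y = (153-153)/153 = 0/153 = 0 → 0.00
= CMYK(0.25, 0.07, 0.00, 0.40)


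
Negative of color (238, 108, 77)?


Invert: (255-R, 255-G, 255-B)
R: 255-238 = 17
G: 255-108 = 147
B: 255-77 = 178
= RGB(17, 147, 178)


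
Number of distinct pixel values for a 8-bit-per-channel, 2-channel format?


Total bits = 8 bits/channel × 2 channels = 16 bits
Distinct pixel values = 2^16
= 65,536 pixel values


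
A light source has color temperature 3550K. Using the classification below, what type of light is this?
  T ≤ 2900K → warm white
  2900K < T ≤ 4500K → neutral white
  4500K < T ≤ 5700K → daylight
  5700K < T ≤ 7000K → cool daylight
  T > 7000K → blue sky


Temperature: 3550K
2900K < 3550K ≤ 4500K → neutral white
Classification: neutral white


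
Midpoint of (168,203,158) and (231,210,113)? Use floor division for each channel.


Midpoint: each channel = ⌊(C₁+C₂)/2⌋
R: ⌊(168+231)/2⌋ = 199
G: ⌊(203+210)/2⌋ = 206
B: ⌊(158+113)/2⌋ = 135
= RGB(199, 206, 135)


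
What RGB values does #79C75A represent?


79 → 121 (R)
C7 → 199 (G)
5A → 90 (B)
= RGB(121, 199, 90)


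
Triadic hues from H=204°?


Triadic: equally spaced at 120° intervals
H1 = 204°
H2 = (204 + 120) mod 360 = 324°
H3 = (204 + 240) mod 360 = 84°
Triadic = 204°, 324°, 84°


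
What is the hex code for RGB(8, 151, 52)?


R = 8 → 08 (hex)
G = 151 → 97 (hex)
B = 52 → 34 (hex)
Hex = #089734


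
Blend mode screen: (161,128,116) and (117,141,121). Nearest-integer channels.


Screen: C = 255 - (255-A)×(255-B)/255, rounded to nearest integer
R: 255 - (255-161)×(255-117)/255 = 255 - 12972/255 ≈ 255 - 50.871 = 204.129 → 204
G: 255 - (255-128)×(255-141)/255 = 255 - 14478/255 ≈ 255 - 56.776 = 198.224 → 198
B: 255 - (255-116)×(255-121)/255 = 255 - 18626/255 ≈ 255 - 73.043 = 181.957 → 182
= RGB(204, 198, 182)


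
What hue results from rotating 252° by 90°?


New hue = (H + rotation) mod 360
New hue = (252 + 90) mod 360
= 342 mod 360
= 342°


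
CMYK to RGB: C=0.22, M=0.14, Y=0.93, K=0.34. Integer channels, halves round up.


R = 255 × (1-C) × (1-K) = 255 × 0.78 × 0.66 = 131.274 → 131
G = 255 × (1-M) × (1-K) = 255 × 0.86 × 0.66 = 144.738 → 145
B = 255 × (1-Y) × (1-K) = 255 × 0.07 × 0.66 = 11.781 → 12
= RGB(131, 145, 12)


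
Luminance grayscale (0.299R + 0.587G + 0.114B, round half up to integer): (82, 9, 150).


Gray = 0.299×R + 0.587×G + 0.114×B
Gray = 0.299×82 + 0.587×9 + 0.114×150
Gray = 24.518 + 5.283 + 17.100
Gray = 46.901 → round half up → 47
Gray = 47


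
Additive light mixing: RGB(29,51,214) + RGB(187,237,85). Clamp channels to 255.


Additive: each channel = min(255, C₁+C₂)
R: 29+187 = 216 → 216
G: 51+237 = 288 → 255
B: 214+85 = 299 → 255
= RGB(216, 255, 255)


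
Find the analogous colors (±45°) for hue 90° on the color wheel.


Base hue: 90°
Left analog: (90 - 45) mod 360 = 45°
Right analog: (90 + 45) mod 360 = 135°
Analogous hues = 45° and 135°


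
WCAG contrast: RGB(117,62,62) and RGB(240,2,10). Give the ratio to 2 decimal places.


Linearize each sRGB channel c=v/255: c/12.92 if c ≤ 0.04045 else ((c+0.055)/1.055)^2.4
L = 0.2126×R_lin + 0.7152×G_lin + 0.0722×B_lin
Color 1 (117,62,62):
  R=117: 117/255≈0.4588 > 0.04045 → ((0.4588+0.055)/1.055)^2.4 ≈ 0.17789
  G=62: 62/255≈0.2431 > 0.04045 → ((0.2431+0.055)/1.055)^2.4 ≈ 0.04817
  B=62: 62/255≈0.2431 > 0.04045 → ((0.2431+0.055)/1.055)^2.4 ≈ 0.04817
  L1 = 0.2126×0.17789 + 0.7152×0.04817 + 0.0722×0.04817 ≈ 0.07575
Color 2 (240,2,10):
  R=240: 240/255≈0.9412 > 0.04045 → ((0.9412+0.055)/1.055)^2.4 ≈ 0.87137
  G=2: 2/255≈0.0078 ≤ 0.04045 → 0.0078/12.92 ≈ 0.00061
  B=10: 10/255≈0.0392 ≤ 0.04045 → 0.0392/12.92 ≈ 0.00304
  L2 = 0.2126×0.87137 + 0.7152×0.00061 + 0.0722×0.00304 ≈ 0.18591
Lighter = 0.18591, Darker = 0.07575
Ratio = (L_lighter + 0.05) / (L_darker + 0.05)
Ratio = (0.18591 + 0.05) / (0.07575 + 0.05) = 0.23591 / 0.12575 ≈ 1.8760
Ratio ≈ 1.88:1
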